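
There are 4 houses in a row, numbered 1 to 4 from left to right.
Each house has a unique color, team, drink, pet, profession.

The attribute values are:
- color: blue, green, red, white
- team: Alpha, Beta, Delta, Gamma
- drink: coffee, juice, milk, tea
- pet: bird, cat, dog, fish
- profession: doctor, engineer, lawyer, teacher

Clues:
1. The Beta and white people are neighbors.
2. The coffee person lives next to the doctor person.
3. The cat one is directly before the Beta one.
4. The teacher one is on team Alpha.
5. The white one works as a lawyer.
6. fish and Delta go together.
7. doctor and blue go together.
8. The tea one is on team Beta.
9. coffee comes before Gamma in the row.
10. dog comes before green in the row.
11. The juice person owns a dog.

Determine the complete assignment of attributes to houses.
Solution:

House | Color | Team | Drink | Pet | Profession
-----------------------------------------------
  1   | red | Alpha | coffee | cat | teacher
  2   | blue | Beta | tea | bird | doctor
  3   | white | Gamma | juice | dog | lawyer
  4   | green | Delta | milk | fish | engineer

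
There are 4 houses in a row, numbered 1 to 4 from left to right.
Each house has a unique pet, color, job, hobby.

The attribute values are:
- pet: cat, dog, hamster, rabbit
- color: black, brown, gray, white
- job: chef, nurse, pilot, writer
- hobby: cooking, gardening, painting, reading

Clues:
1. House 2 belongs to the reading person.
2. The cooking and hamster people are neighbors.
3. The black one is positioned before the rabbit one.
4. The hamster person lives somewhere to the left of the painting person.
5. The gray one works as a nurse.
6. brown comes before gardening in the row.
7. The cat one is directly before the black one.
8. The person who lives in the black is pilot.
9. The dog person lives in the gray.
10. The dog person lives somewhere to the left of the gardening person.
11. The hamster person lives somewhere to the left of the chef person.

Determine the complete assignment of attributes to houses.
Solution:

House | Pet | Color | Job | Hobby
---------------------------------
  1   | cat | brown | writer | cooking
  2   | hamster | black | pilot | reading
  3   | dog | gray | nurse | painting
  4   | rabbit | white | chef | gardening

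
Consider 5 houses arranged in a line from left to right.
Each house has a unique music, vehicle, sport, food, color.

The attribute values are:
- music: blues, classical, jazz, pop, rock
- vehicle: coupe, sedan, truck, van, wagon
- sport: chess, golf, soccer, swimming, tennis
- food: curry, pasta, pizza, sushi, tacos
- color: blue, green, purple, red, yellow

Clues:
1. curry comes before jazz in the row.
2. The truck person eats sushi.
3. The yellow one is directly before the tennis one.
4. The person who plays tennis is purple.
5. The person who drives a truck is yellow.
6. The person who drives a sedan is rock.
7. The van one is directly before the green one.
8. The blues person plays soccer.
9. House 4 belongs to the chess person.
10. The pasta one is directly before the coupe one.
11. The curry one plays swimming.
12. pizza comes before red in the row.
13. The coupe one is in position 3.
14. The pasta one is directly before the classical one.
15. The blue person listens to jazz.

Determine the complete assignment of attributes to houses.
Solution:

House | Music | Vehicle | Sport | Food | Color
----------------------------------------------
  1   | blues | truck | soccer | sushi | yellow
  2   | pop | van | tennis | pasta | purple
  3   | classical | coupe | swimming | curry | green
  4   | jazz | wagon | chess | pizza | blue
  5   | rock | sedan | golf | tacos | red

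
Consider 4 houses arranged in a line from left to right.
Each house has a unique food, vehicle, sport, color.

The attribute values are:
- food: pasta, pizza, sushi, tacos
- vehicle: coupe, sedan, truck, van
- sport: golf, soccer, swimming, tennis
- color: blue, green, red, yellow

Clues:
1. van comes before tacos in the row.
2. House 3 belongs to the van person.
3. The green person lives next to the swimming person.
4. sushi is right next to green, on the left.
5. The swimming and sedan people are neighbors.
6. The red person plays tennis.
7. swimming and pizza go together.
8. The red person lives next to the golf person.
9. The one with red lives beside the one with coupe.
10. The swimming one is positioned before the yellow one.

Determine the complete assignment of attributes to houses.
Solution:

House | Food | Vehicle | Sport | Color
--------------------------------------
  1   | sushi | truck | tennis | red
  2   | pasta | coupe | golf | green
  3   | pizza | van | swimming | blue
  4   | tacos | sedan | soccer | yellow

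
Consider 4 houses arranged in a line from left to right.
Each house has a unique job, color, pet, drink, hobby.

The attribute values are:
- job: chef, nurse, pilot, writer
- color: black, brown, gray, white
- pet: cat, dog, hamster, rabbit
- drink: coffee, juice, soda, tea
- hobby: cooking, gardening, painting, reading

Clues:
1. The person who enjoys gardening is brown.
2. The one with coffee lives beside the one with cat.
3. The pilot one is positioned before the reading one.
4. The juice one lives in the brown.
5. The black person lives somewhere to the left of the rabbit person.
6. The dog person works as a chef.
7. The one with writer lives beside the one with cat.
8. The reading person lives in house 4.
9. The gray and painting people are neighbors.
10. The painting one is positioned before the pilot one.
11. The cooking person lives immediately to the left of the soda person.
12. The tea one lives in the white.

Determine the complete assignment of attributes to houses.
Solution:

House | Job | Color | Pet | Drink | Hobby
-----------------------------------------
  1   | writer | gray | hamster | coffee | cooking
  2   | nurse | black | cat | soda | painting
  3   | pilot | brown | rabbit | juice | gardening
  4   | chef | white | dog | tea | reading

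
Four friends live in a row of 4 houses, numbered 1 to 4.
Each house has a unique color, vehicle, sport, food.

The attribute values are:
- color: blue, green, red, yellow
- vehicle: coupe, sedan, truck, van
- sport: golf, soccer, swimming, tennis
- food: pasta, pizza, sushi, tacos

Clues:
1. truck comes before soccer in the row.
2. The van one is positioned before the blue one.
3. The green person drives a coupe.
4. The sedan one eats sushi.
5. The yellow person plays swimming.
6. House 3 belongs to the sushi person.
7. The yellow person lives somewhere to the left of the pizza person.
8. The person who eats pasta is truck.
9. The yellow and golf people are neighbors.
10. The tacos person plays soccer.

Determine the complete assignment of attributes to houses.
Solution:

House | Color | Vehicle | Sport | Food
--------------------------------------
  1   | yellow | truck | swimming | pasta
  2   | red | van | golf | pizza
  3   | blue | sedan | tennis | sushi
  4   | green | coupe | soccer | tacos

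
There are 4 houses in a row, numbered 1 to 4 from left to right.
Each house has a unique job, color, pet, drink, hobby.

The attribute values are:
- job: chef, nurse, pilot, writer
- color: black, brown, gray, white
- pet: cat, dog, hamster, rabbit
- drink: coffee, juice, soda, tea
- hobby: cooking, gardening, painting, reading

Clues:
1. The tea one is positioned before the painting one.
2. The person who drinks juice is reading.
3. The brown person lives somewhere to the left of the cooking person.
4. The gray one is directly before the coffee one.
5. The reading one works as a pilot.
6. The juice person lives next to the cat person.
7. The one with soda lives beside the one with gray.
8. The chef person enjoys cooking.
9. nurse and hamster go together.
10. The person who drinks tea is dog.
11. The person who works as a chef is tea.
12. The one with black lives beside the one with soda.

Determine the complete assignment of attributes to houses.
Solution:

House | Job | Color | Pet | Drink | Hobby
-----------------------------------------
  1   | pilot | black | rabbit | juice | reading
  2   | writer | brown | cat | soda | gardening
  3   | chef | gray | dog | tea | cooking
  4   | nurse | white | hamster | coffee | painting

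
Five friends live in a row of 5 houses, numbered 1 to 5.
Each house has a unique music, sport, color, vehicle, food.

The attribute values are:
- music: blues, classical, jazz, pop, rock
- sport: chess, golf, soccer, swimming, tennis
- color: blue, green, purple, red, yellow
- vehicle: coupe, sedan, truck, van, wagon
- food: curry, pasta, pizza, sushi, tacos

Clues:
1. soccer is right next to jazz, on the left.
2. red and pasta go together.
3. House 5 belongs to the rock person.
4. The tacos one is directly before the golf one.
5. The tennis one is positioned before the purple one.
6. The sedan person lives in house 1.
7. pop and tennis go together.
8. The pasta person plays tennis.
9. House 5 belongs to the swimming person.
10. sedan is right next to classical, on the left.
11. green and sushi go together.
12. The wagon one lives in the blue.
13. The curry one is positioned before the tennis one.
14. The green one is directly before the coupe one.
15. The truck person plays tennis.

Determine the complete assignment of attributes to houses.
Solution:

House | Music | Sport | Color | Vehicle | Food
----------------------------------------------
  1   | blues | chess | green | sedan | sushi
  2   | classical | soccer | yellow | coupe | tacos
  3   | jazz | golf | blue | wagon | curry
  4   | pop | tennis | red | truck | pasta
  5   | rock | swimming | purple | van | pizza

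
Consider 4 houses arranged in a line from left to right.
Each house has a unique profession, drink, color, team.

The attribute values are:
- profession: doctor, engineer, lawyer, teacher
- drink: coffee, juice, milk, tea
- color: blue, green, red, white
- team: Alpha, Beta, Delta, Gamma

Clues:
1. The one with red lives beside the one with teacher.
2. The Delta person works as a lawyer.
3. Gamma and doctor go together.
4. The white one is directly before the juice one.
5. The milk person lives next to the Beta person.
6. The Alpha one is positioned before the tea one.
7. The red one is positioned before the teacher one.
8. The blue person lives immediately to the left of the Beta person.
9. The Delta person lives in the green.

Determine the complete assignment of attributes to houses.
Solution:

House | Profession | Drink | Color | Team
-----------------------------------------
  1   | doctor | coffee | red | Gamma
  2   | teacher | milk | blue | Alpha
  3   | engineer | tea | white | Beta
  4   | lawyer | juice | green | Delta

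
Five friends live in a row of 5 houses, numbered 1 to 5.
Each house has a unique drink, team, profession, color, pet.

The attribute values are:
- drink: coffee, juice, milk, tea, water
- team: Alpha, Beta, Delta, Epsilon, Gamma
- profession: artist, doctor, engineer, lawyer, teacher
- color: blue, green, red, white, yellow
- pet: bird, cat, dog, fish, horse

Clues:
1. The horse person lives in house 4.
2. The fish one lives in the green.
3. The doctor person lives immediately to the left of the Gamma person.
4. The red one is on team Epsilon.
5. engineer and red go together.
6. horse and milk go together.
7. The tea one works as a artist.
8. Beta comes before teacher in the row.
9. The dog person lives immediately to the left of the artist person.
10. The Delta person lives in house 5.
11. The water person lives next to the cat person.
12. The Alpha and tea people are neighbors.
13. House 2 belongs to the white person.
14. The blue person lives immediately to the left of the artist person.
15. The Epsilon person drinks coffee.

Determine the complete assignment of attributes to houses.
Solution:

House | Drink | Team | Profession | Color | Pet
-----------------------------------------------
  1   | water | Alpha | doctor | blue | dog
  2   | tea | Gamma | artist | white | cat
  3   | coffee | Epsilon | engineer | red | bird
  4   | milk | Beta | lawyer | yellow | horse
  5   | juice | Delta | teacher | green | fish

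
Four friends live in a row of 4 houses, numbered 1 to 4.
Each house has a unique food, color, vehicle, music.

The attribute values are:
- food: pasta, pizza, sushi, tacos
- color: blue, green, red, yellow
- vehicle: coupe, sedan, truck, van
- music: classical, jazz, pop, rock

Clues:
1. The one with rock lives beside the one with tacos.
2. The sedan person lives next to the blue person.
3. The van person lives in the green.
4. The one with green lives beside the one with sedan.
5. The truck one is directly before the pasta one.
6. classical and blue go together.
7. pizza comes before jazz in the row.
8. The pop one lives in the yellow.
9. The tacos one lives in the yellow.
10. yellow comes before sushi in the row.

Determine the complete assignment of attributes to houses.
Solution:

House | Food | Color | Vehicle | Music
--------------------------------------
  1   | pizza | green | van | rock
  2   | tacos | yellow | sedan | pop
  3   | sushi | blue | truck | classical
  4   | pasta | red | coupe | jazz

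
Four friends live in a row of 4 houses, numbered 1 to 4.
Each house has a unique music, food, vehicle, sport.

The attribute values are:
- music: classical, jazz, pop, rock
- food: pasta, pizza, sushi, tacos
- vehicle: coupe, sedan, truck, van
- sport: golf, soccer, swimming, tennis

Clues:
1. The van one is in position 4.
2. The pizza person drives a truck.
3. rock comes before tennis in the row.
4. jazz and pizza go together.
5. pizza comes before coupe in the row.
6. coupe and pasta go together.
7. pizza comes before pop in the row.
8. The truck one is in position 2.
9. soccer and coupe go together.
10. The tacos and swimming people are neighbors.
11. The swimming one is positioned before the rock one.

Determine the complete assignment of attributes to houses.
Solution:

House | Music | Food | Vehicle | Sport
--------------------------------------
  1   | classical | tacos | sedan | golf
  2   | jazz | pizza | truck | swimming
  3   | rock | pasta | coupe | soccer
  4   | pop | sushi | van | tennis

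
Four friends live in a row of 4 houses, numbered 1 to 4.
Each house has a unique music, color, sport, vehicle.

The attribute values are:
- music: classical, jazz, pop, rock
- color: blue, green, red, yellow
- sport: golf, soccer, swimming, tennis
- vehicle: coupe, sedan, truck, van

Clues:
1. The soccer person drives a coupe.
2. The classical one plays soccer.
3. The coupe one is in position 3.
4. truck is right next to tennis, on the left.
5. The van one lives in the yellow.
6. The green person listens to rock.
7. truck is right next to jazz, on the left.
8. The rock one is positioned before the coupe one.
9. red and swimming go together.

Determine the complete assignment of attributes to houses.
Solution:

House | Music | Color | Sport | Vehicle
---------------------------------------
  1   | rock | green | golf | truck
  2   | jazz | yellow | tennis | van
  3   | classical | blue | soccer | coupe
  4   | pop | red | swimming | sedan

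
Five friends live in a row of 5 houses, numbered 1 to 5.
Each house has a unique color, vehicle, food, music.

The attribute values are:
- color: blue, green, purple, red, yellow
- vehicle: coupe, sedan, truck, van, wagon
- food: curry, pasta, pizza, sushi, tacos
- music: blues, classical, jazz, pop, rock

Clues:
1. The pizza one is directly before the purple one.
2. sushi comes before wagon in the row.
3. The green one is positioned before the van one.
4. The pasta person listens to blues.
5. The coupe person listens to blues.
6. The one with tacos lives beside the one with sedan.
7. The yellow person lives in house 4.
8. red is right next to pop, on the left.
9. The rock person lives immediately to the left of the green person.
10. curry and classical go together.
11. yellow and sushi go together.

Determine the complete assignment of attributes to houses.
Solution:

House | Color | Vehicle | Food | Music
--------------------------------------
  1   | red | truck | tacos | rock
  2   | green | sedan | pizza | pop
  3   | purple | coupe | pasta | blues
  4   | yellow | van | sushi | jazz
  5   | blue | wagon | curry | classical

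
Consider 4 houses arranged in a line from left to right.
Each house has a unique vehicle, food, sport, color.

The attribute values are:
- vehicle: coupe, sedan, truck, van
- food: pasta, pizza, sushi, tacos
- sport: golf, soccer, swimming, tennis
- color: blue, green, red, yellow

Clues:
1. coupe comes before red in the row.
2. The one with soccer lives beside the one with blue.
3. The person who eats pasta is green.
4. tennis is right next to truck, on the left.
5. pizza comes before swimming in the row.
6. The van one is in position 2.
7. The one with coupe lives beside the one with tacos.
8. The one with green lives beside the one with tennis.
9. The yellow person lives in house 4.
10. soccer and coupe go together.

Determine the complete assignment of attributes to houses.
Solution:

House | Vehicle | Food | Sport | Color
--------------------------------------
  1   | coupe | pasta | soccer | green
  2   | van | tacos | tennis | blue
  3   | truck | pizza | golf | red
  4   | sedan | sushi | swimming | yellow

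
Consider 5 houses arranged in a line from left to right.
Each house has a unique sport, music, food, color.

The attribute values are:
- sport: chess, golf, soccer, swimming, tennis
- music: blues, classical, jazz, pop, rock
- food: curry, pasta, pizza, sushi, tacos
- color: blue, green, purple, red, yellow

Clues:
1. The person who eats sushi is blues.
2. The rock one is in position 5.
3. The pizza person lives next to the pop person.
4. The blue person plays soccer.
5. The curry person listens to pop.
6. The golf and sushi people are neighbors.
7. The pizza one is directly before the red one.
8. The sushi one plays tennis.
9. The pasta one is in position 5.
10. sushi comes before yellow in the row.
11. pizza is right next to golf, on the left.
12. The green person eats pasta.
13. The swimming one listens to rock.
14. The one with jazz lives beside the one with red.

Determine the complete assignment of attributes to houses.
Solution:

House | Sport | Music | Food | Color
------------------------------------
  1   | soccer | jazz | pizza | blue
  2   | golf | pop | curry | red
  3   | tennis | blues | sushi | purple
  4   | chess | classical | tacos | yellow
  5   | swimming | rock | pasta | green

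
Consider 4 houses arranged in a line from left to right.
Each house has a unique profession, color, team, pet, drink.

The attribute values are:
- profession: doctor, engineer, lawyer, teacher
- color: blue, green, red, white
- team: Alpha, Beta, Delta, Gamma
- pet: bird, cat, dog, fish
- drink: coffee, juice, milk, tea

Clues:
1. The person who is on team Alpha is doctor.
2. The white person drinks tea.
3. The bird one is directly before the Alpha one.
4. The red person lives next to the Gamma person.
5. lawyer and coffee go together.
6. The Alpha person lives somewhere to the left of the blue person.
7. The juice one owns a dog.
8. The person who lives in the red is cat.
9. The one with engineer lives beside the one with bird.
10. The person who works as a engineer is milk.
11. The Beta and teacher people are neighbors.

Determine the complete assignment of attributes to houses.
Solution:

House | Profession | Color | Team | Pet | Drink
-----------------------------------------------
  1   | engineer | red | Beta | cat | milk
  2   | teacher | white | Gamma | bird | tea
  3   | doctor | green | Alpha | dog | juice
  4   | lawyer | blue | Delta | fish | coffee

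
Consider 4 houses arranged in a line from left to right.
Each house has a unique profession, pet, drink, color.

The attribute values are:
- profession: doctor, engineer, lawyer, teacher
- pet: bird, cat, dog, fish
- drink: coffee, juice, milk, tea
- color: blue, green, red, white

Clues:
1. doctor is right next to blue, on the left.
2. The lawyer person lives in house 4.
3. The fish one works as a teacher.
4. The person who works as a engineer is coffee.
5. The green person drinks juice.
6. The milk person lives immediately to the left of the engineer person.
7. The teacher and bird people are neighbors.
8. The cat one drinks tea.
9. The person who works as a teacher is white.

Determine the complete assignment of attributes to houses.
Solution:

House | Profession | Pet | Drink | Color
----------------------------------------
  1   | teacher | fish | milk | white
  2   | engineer | bird | coffee | red
  3   | doctor | dog | juice | green
  4   | lawyer | cat | tea | blue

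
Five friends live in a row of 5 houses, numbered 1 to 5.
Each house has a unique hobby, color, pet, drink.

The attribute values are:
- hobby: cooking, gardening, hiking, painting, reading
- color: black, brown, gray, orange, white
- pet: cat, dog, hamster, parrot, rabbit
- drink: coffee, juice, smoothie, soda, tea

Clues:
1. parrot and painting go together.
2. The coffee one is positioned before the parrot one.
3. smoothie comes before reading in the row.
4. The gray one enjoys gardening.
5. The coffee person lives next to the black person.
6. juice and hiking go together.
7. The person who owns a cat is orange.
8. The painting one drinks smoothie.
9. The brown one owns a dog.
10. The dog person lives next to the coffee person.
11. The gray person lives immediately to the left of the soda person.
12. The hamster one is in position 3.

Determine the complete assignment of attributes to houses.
Solution:

House | Hobby | Color | Pet | Drink
-----------------------------------
  1   | hiking | brown | dog | juice
  2   | gardening | gray | rabbit | coffee
  3   | cooking | black | hamster | soda
  4   | painting | white | parrot | smoothie
  5   | reading | orange | cat | tea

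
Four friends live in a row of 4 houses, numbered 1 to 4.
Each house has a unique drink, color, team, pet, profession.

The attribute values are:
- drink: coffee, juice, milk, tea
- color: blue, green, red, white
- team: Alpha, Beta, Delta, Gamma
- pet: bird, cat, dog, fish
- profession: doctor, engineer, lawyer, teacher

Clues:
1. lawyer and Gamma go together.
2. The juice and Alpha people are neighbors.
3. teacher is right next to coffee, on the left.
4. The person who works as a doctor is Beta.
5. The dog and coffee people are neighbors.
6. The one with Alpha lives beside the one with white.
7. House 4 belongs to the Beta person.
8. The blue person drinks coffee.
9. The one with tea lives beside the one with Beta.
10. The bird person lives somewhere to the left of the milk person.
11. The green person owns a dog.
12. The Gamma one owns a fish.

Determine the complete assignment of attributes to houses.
Solution:

House | Drink | Color | Team | Pet | Profession
-----------------------------------------------
  1   | juice | green | Delta | dog | teacher
  2   | coffee | blue | Alpha | bird | engineer
  3   | tea | white | Gamma | fish | lawyer
  4   | milk | red | Beta | cat | doctor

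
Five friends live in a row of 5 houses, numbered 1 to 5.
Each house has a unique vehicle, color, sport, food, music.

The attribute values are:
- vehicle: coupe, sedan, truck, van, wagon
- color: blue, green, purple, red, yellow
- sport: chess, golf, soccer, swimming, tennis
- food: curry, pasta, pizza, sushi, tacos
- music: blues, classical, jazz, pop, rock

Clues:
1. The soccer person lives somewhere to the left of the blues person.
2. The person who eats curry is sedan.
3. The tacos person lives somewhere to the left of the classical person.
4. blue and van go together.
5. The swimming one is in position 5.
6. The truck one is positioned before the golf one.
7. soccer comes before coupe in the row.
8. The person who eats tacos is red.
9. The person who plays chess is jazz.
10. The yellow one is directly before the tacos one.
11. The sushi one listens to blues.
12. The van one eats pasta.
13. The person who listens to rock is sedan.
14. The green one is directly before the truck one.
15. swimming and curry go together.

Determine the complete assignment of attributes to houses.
Solution:

House | Vehicle | Color | Sport | Food | Music
----------------------------------------------
  1   | wagon | green | soccer | pizza | pop
  2   | truck | yellow | tennis | sushi | blues
  3   | coupe | red | chess | tacos | jazz
  4   | van | blue | golf | pasta | classical
  5   | sedan | purple | swimming | curry | rock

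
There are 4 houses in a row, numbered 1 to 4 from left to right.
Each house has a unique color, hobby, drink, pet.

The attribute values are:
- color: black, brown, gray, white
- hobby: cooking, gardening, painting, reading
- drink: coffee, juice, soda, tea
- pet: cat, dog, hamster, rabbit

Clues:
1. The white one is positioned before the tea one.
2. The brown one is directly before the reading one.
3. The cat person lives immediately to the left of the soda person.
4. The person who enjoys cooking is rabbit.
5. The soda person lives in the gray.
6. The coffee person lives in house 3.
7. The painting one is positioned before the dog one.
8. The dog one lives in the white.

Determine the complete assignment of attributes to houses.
Solution:

House | Color | Hobby | Drink | Pet
-----------------------------------
  1   | brown | painting | juice | cat
  2   | gray | reading | soda | hamster
  3   | white | gardening | coffee | dog
  4   | black | cooking | tea | rabbit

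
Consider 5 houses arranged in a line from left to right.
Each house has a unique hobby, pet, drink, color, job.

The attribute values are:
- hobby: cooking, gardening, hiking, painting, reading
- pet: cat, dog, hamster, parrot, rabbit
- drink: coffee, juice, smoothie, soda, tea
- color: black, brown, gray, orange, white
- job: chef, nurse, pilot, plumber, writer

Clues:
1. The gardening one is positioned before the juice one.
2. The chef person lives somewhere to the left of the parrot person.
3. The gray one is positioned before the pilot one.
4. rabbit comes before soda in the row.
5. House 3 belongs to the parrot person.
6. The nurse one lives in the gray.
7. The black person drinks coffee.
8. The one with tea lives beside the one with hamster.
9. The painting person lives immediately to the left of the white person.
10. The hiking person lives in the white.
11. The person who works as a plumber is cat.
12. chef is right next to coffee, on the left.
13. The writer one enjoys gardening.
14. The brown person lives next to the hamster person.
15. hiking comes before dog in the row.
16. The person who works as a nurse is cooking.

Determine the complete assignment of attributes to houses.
Solution:

House | Hobby | Pet | Drink | Color | Job
-----------------------------------------
  1   | painting | cat | tea | brown | plumber
  2   | hiking | hamster | smoothie | white | chef
  3   | gardening | parrot | coffee | black | writer
  4   | cooking | rabbit | juice | gray | nurse
  5   | reading | dog | soda | orange | pilot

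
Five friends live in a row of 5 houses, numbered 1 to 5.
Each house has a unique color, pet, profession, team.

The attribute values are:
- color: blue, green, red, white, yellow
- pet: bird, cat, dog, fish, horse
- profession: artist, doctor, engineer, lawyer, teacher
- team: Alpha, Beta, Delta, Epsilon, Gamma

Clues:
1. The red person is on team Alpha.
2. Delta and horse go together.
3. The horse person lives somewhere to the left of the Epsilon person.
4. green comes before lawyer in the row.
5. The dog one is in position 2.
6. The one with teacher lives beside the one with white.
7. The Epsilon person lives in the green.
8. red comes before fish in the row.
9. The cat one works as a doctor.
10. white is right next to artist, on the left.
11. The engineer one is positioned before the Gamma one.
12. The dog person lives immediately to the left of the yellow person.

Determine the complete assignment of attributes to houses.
Solution:

House | Color | Pet | Profession | Team
---------------------------------------
  1   | red | bird | teacher | Alpha
  2   | white | dog | engineer | Beta
  3   | yellow | horse | artist | Delta
  4   | green | cat | doctor | Epsilon
  5   | blue | fish | lawyer | Gamma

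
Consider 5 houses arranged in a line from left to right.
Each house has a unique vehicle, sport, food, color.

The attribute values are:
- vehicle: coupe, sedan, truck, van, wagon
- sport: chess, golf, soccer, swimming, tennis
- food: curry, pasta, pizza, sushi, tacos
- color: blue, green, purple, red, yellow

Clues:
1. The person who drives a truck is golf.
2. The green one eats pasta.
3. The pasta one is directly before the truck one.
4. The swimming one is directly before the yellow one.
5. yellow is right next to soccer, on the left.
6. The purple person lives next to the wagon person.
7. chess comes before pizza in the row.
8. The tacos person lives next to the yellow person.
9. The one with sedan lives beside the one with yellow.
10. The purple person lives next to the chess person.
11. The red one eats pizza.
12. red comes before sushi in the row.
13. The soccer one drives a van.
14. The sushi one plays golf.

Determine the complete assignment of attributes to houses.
Solution:

House | Vehicle | Sport | Food | Color
--------------------------------------
  1   | sedan | swimming | tacos | purple
  2   | wagon | chess | curry | yellow
  3   | van | soccer | pizza | red
  4   | coupe | tennis | pasta | green
  5   | truck | golf | sushi | blue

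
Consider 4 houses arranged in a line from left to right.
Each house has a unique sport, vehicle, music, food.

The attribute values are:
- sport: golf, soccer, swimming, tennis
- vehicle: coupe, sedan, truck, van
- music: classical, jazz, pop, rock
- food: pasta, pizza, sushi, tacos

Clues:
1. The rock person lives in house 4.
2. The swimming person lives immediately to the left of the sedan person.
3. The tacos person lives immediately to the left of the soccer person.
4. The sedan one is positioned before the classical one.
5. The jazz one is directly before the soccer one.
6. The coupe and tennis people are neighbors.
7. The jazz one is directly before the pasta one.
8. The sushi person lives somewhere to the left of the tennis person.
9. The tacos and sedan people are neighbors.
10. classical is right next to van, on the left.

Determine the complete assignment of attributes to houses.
Solution:

House | Sport | Vehicle | Music | Food
--------------------------------------
  1   | swimming | truck | jazz | tacos
  2   | soccer | sedan | pop | pasta
  3   | golf | coupe | classical | sushi
  4   | tennis | van | rock | pizza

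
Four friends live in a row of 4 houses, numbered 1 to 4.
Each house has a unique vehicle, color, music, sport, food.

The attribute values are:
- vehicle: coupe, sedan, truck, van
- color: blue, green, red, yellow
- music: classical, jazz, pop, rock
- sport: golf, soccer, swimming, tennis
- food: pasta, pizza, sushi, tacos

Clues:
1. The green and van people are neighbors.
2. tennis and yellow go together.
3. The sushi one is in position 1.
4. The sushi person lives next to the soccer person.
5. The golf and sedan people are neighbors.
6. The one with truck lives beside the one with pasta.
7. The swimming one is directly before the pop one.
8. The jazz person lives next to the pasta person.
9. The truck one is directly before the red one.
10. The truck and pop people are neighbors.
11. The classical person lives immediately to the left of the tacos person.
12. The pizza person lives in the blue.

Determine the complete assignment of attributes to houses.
Solution:

House | Vehicle | Color | Music | Sport | Food
----------------------------------------------
  1   | truck | green | jazz | swimming | sushi
  2   | van | red | pop | soccer | pasta
  3   | coupe | blue | classical | golf | pizza
  4   | sedan | yellow | rock | tennis | tacos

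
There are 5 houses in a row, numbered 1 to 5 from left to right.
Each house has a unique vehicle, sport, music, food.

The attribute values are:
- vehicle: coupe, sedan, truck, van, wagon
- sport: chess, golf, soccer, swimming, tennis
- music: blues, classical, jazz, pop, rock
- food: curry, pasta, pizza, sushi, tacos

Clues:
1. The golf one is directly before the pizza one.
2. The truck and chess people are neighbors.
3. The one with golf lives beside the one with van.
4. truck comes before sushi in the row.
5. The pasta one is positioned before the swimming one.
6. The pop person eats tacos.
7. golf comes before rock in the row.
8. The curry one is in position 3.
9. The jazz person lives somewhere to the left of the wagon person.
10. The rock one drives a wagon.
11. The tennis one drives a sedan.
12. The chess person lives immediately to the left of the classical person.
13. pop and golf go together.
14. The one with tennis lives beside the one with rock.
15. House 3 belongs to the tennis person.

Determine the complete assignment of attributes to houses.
Solution:

House | Vehicle | Sport | Music | Food
--------------------------------------
  1   | truck | golf | pop | tacos
  2   | van | chess | jazz | pizza
  3   | sedan | tennis | classical | curry
  4   | wagon | soccer | rock | pasta
  5   | coupe | swimming | blues | sushi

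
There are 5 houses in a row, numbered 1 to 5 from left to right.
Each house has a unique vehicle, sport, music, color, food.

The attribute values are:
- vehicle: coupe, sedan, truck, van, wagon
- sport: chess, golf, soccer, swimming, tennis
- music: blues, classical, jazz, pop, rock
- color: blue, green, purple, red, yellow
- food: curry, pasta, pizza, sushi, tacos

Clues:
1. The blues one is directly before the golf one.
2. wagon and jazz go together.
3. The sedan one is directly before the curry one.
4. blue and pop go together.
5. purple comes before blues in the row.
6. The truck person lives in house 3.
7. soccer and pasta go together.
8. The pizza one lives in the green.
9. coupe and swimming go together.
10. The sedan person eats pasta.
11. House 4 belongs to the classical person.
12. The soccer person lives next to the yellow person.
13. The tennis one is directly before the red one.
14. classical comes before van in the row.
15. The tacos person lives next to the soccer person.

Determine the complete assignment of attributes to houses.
Solution:

House | Vehicle | Sport | Music | Color | Food
----------------------------------------------
  1   | wagon | tennis | jazz | purple | tacos
  2   | sedan | soccer | blues | red | pasta
  3   | truck | golf | rock | yellow | curry
  4   | coupe | swimming | classical | green | pizza
  5   | van | chess | pop | blue | sushi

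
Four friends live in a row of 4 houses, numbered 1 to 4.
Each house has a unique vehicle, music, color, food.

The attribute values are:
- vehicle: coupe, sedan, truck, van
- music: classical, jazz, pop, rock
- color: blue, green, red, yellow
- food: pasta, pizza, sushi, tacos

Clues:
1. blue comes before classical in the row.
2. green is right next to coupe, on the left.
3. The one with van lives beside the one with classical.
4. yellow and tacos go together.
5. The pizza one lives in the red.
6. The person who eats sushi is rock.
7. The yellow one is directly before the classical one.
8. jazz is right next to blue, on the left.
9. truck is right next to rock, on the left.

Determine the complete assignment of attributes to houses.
Solution:

House | Vehicle | Music | Color | Food
--------------------------------------
  1   | truck | jazz | green | pasta
  2   | coupe | rock | blue | sushi
  3   | van | pop | yellow | tacos
  4   | sedan | classical | red | pizza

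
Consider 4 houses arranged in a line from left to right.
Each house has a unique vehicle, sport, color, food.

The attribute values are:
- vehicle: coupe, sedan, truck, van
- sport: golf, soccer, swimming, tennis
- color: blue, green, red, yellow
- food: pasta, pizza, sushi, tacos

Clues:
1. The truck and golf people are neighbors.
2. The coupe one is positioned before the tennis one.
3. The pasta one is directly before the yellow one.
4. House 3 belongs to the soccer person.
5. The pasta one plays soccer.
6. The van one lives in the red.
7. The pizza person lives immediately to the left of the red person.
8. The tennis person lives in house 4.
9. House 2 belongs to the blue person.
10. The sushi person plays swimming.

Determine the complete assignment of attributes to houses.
Solution:

House | Vehicle | Sport | Color | Food
--------------------------------------
  1   | truck | swimming | green | sushi
  2   | coupe | golf | blue | pizza
  3   | van | soccer | red | pasta
  4   | sedan | tennis | yellow | tacos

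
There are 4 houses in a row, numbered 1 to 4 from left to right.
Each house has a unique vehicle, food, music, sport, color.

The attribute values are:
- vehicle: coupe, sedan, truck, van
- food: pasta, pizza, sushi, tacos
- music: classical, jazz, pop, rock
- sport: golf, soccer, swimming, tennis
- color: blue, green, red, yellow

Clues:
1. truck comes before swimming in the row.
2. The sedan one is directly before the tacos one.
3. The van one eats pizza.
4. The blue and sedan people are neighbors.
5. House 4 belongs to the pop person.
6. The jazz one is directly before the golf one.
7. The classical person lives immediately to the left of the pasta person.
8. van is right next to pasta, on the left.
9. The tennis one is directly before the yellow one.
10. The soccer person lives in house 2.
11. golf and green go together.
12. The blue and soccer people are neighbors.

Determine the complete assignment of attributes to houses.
Solution:

House | Vehicle | Food | Music | Sport | Color
----------------------------------------------
  1   | van | pizza | classical | tennis | blue
  2   | sedan | pasta | jazz | soccer | yellow
  3   | truck | tacos | rock | golf | green
  4   | coupe | sushi | pop | swimming | red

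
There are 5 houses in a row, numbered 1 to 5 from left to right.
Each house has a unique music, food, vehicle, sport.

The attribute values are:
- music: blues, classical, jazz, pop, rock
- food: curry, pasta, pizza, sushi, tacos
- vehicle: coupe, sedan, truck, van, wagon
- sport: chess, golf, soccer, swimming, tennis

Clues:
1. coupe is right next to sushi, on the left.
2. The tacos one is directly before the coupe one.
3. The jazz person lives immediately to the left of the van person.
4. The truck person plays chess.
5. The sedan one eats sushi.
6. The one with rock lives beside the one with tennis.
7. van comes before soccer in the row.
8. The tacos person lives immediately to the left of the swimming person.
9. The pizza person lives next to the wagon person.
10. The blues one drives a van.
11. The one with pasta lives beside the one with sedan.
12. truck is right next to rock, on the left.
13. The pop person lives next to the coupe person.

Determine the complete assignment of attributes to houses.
Solution:

House | Music | Food | Vehicle | Sport
--------------------------------------
  1   | pop | tacos | truck | chess
  2   | rock | pasta | coupe | swimming
  3   | jazz | sushi | sedan | tennis
  4   | blues | pizza | van | golf
  5   | classical | curry | wagon | soccer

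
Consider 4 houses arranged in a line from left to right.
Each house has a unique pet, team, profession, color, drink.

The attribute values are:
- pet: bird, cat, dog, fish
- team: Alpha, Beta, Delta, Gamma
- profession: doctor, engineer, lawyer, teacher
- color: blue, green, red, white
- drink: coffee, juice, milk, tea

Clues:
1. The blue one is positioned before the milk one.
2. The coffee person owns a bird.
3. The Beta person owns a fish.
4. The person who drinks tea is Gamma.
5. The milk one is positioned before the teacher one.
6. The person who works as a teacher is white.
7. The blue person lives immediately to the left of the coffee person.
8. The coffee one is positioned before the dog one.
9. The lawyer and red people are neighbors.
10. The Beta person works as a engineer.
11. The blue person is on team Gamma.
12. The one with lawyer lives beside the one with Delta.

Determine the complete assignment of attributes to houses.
Solution:

House | Pet | Team | Profession | Color | Drink
-----------------------------------------------
  1   | cat | Gamma | lawyer | blue | tea
  2   | bird | Delta | doctor | red | coffee
  3   | fish | Beta | engineer | green | milk
  4   | dog | Alpha | teacher | white | juice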